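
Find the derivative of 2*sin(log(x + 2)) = 2*cos(log(x + 2))/(x + 2)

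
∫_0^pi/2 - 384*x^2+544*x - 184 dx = 2*(3 - 2*pi)^3 - 45 - (3 - 2*pi)^2 + 4*pi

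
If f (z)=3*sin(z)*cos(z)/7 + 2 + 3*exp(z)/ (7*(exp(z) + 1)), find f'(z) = 3*(2*exp(2*z)*cos(z)^2 - exp(2*z) + 4*exp(z)*cos(z)^2 - exp(z) + 2*cos(z)^2 - 1)/(7*exp(2*z) + 14*exp(z) + 7)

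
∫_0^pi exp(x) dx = -1 + exp(pi)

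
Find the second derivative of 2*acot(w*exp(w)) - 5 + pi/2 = (2*w^3*exp(3*w) + 4*w^2*exp(3*w) + 4*w*exp(3*w) - 2*w*exp(w) - 4*exp(w))/(w^4*exp(4*w) + 2*w^2*exp(2*w) + 1)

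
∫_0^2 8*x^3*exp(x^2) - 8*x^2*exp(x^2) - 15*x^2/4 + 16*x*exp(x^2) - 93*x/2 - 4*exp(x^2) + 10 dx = -87 + 12*exp(4)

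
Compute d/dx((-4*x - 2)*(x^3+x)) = -16*x^3 - 6*x^2 - 8*x - 2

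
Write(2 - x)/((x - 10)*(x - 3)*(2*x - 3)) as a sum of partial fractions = 2/(51*(2*x - 3)) + 1/(21*(x - 3)) - 8/(119*(x - 10))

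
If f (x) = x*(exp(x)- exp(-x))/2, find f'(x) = (x*exp(2*x) + x + exp(2*x) - 1)*exp(-x)/2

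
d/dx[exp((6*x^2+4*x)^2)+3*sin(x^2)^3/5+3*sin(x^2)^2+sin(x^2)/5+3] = x*(144*x^2*exp(16*x^2)*exp(48*x^3)*exp(36*x^4) + 144*x*exp(16*x^2)*exp(48*x^3)*exp(36*x^4) + 32*exp(16*x^2)*exp(48*x^3)*exp(36*x^4) + 6*sin(2*x^2) + 13*cos(x^2)/10 - 9*cos(3*x^2)/10)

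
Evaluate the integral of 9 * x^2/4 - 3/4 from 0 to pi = -3*pi/4 + 3*pi^3/4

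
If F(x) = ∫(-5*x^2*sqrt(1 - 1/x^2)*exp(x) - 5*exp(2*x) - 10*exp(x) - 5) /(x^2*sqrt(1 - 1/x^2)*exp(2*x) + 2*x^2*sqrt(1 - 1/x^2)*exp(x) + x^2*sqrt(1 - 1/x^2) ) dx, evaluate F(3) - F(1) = -5*asec(3) - 5*exp(3)/(1 + exp(3)) + 5*E/(1 + E)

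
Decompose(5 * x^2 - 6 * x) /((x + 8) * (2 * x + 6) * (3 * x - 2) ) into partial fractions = -4/(143*(3*x - 2)) + 92/(65*(x + 8)) - 63/(110*(x + 3))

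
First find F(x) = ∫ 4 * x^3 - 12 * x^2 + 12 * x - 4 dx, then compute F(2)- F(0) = 0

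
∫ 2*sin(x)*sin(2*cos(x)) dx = cos(2*cos(x)) + C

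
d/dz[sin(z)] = cos(z)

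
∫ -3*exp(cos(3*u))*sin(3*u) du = exp(cos(3*u)) + C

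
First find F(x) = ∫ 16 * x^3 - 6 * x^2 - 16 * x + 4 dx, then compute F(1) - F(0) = -2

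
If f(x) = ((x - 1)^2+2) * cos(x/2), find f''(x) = -x^2*cos(x/2)/4 - 2*x*sin(x/2) + x*cos(x/2)/2 + 2*sin(x/2) + 5*cos(x/2)/4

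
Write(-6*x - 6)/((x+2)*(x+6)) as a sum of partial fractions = -15/(2*(x + 6)) + 3/(2*(x + 2))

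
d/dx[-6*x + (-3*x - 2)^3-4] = -81*x^2 - 108*x - 42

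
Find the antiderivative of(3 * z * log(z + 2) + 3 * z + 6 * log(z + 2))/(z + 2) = 3*z*log(z + 2) + C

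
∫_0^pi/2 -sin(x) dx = -1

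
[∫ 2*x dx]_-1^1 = 0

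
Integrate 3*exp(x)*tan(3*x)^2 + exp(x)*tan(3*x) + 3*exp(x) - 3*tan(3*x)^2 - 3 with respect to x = (exp(x) - 1)*tan(3*x) + C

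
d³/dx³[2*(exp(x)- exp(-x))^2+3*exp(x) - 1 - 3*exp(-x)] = (16*exp(4*x) + 3*exp(3*x) + 3*exp(x) - 16)*exp(-2*x)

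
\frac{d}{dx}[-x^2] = -2*x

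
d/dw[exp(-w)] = -exp(-w)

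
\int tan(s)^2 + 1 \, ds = tan(s) + C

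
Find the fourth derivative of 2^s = 2^s*log(2)^4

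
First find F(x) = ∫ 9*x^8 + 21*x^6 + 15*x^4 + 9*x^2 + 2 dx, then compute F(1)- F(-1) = 24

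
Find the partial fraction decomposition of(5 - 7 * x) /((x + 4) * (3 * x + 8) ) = 71/(4*(3*x + 8)) - 33/(4*(x + 4))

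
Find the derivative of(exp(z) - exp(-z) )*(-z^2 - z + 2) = (-z^2*exp(2*z) - z^2 - 3*z*exp(2*z) + z + exp(2*z) + 3)*exp(-z)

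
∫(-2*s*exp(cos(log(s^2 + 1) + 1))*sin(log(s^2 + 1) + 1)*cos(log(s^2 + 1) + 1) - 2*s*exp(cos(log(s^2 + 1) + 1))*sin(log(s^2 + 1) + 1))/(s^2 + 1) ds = exp(cos(log(s^2 + 1) + 1))*cos(log(s^2 + 1) + 1) + C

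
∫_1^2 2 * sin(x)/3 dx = -2*cos(2)/3 + 2*cos(1)/3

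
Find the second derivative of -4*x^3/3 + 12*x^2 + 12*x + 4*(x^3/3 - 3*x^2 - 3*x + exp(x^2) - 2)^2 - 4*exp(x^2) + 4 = 32*x^5*exp(x^2)/3 - 96*x^4*exp(x^2) + 40*x^4/3 - 176*x^3*exp(x^2)/3 - 160*x^3 + 64*x^2*exp(2*x^2) - 320*x^2*exp(x^2) + 336*x^2 - 128*x*exp(x^2) + 392*x + 16*exp(2*x^2) - 88*exp(x^2) + 192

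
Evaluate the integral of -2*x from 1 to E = 1 - exp(2)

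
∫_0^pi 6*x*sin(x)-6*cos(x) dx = 6*pi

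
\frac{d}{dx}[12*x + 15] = 12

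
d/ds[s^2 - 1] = 2*s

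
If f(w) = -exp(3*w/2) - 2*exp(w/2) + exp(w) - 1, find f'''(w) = -27*exp(3*w/2)/8 - exp(w/2)/4 + exp(w)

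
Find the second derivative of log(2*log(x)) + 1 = (-log(x) - 1)/(x^2*log(x)^2)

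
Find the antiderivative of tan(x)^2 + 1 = tan(x) + C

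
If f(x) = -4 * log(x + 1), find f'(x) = -4/(x + 1)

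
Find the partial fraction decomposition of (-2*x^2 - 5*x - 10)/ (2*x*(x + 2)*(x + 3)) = -13/(6*(x + 3)) + 2/(x + 2) - 5/(6*x)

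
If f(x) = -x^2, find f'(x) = -2*x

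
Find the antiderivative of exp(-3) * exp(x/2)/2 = exp(x/2 - 3) + C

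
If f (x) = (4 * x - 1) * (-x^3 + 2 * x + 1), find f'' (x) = -48*x^2 + 6*x + 16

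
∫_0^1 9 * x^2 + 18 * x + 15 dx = 27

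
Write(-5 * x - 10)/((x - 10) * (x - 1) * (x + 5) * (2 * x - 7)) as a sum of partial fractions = 44/(221*(2*x - 7)) - 1/(102*(x + 5)) - 1/(18*(x - 1)) - 4/(117*(x - 10))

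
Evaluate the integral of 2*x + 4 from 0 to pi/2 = -4 + (pi/2 + 2)^2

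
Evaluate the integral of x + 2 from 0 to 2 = 6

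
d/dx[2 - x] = -1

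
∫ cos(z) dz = sin(z) + C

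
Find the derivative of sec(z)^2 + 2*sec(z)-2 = 2*(1 + 1/cos(z))*sin(z)/cos(z)^2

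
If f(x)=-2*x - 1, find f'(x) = -2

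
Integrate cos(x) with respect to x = sin(x) + C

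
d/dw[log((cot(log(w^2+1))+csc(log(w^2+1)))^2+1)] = -2*w*(cos(log(w^2 + 1)) + 1)/((w^2 + 1)*sin(log(w^2 + 1)))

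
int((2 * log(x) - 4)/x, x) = (log(x) - 2)^2 + C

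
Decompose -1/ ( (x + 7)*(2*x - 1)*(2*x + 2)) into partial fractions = -2/(45*(2*x - 1)) - 1/(180*(x + 7)) + 1/(36*(x + 1))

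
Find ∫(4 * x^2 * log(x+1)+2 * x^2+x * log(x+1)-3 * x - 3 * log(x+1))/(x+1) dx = x*(2*x - 3)*log(x + 1) + C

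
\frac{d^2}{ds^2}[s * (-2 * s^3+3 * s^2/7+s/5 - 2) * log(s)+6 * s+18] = (-840*s^3*log(s) - 490*s^3 + 90*s^2*log(s) + 75*s^2 + 14*s*log(s) + 21*s - 70)/(35*s)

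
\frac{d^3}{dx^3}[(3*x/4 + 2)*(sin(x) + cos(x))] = 3*x*sin(x)/4 - 3*x*cos(x)/4 - sin(x)/4 - 17*cos(x)/4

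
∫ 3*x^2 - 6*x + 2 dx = x^3 - 3*x^2 + 2*x + C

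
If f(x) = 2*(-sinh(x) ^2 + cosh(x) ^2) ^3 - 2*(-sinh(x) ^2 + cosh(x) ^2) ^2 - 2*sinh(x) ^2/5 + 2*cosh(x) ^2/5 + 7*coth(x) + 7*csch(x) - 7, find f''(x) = 7*(cosh(x) + 1)^2/sinh(x)^3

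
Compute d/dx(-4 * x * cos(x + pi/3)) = 4*x*sin(x + pi/3) - 4*cos(x + pi/3)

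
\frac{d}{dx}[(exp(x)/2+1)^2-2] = exp(2*x)/2 + exp(x)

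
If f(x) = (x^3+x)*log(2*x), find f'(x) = 3*x^2*log(x) + x^2 + 3*x^2*log(2) + log(x) + log(2) + 1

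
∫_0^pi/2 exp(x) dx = -1 + exp(pi/2)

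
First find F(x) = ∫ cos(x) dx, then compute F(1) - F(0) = sin(1)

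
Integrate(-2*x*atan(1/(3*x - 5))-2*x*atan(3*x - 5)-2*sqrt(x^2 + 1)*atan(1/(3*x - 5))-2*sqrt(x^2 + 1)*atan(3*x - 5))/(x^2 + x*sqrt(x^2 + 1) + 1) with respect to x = -2*(log(x + sqrt(x^2 + 1)) + 1)*(atan(1/(3*x - 5)) + atan(3*x - 5)) + C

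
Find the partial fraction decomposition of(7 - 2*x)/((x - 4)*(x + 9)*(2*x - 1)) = -24/(133*(2*x - 1)) + 25/(247*(x + 9)) - 1/(91*(x - 4))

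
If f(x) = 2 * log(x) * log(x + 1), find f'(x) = (2*x*log(x) + 2*x*log(x + 1) + 2*log(x + 1))/(x^2 + x)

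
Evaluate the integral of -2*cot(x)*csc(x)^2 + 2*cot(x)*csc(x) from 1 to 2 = -(-1 + csc(1))^2 + (-1 + csc(2))^2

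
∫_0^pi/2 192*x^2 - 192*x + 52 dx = 2*pi + 8 + (-2 + 2*pi)^3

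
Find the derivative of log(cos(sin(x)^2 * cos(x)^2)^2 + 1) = (cos(4*x - (1 - cos(2*x))^2/2 - cos(2*x) + 1) - cos(4*x + (1 - cos(2*x))^2/2 + cos(2*x) - 1))/(4*(cos((1 - cos(4*x))/8)^2 + 1))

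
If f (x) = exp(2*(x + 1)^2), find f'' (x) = 16*x^2*exp(2*x^2 + 4*x + 2) + 32*x*exp(2*x^2 + 4*x + 2) + 20*exp(2*x^2 + 4*x + 2)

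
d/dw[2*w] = 2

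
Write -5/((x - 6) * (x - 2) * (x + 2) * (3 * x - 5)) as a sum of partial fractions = -135/(143*(3*x - 5)) + 5/(352*(x + 2)) + 5/(16*(x - 2)) - 5/(416*(x - 6))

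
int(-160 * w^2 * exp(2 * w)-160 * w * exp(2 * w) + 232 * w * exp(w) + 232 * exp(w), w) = 8*w*(-10*w*exp(w) + 29)*exp(w) + C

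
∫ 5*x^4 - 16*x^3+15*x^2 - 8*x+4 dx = x^5 - 4*x^4 + 5*x^3 - 4*x^2 + 4*x + C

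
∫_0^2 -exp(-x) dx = -1 + exp(-2)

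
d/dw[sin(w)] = cos(w)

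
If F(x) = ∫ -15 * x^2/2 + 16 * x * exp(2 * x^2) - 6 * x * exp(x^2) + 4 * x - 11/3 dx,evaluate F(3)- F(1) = -3*exp(9) - 169/3 - 4*exp(2) + 3*E + 4*exp(18)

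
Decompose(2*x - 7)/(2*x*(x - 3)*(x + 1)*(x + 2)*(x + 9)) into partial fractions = -25/(12096*(x + 9)) + 11/(140*(x + 2)) - 9/(64*(x + 1)) - 1/(1440*(x - 3)) + 7/(108*x)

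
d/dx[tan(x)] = cos(x)^(-2)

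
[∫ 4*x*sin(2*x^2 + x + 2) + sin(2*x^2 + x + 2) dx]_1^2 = -cos(12) + cos(5)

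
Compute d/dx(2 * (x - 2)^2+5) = 4*x - 8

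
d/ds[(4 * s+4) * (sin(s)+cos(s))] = -4*s*sin(s) + 4*s*cos(s) + 8*cos(s)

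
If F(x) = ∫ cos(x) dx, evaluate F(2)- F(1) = -sin(1) + sin(2)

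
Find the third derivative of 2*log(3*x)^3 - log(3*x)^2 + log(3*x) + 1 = (12*log(x)^2 - 40*log(x) + 24*log(3)*log(x) - 40*log(3) + 12*log(3)^2 + 20)/x^3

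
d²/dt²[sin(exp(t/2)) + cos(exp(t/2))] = sqrt(2)*(exp(t/2)*cos(exp(t/2) + pi/4) - exp(t)*sin(exp(t/2) + pi/4))/4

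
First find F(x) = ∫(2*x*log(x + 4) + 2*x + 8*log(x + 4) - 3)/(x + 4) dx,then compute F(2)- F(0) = log(6) + 6*log(2)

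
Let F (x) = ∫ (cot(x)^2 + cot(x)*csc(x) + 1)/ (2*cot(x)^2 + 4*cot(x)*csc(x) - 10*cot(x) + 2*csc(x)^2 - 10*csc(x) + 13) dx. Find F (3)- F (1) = acot(2*cot(3) - 5 + 2*csc(3)) - acot(-5 + 2*cot(1) + 2*csc(1))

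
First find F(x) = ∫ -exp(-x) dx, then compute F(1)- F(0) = -1 + exp(-1)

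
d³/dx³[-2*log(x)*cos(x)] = (-2*x^3*log(x)*sin(x) + 6*x^2*cos(x) - 6*x*sin(x) - 4*cos(x))/x^3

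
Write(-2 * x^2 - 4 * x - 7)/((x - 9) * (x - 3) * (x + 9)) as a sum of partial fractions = -133/(216*(x + 9)) + 37/(72*(x - 3)) - 205/(108*(x - 9))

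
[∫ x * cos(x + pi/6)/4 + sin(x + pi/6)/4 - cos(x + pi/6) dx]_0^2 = 1/2 - sin(pi/6 + 2)/2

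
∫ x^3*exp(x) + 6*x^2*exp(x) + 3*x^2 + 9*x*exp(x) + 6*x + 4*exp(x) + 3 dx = (x + 1)^3*(exp(x) + 1) + C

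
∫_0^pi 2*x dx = pi^2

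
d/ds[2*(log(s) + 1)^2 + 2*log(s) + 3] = (4*log(s) + 6)/s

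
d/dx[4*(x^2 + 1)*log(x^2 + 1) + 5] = 8*x*log(x^2 + 1) + 8*x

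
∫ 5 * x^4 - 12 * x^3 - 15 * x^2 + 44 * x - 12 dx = x^5 - 3*x^4 - 5*x^3 + 22*x^2 - 12*x + C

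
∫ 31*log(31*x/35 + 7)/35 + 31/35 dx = (31*x + 245)*log(31*x/35 + 7)/35 + C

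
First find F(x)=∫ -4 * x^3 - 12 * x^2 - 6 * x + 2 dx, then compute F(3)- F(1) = -204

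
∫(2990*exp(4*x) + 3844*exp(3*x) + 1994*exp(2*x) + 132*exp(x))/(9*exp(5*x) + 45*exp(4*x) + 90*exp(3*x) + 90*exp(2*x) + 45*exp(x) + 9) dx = (1933*exp(4*x) + 4742*exp(3*x) + 5191*exp(2*x) + 2796*exp(x) + 666)/(9*(exp(4*x) + 4*exp(3*x) + 6*exp(2*x) + 4*exp(x) + 1)) + C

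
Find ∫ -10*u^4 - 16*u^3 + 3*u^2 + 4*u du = -2*u^5 - 4*u^4 + u^3 + 2*u^2 + C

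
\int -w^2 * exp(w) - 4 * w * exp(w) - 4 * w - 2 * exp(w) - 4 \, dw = -w*(w + 2)*(exp(w) + 2) + C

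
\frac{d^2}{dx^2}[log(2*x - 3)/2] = -2/(4*x^2 - 12*x + 9)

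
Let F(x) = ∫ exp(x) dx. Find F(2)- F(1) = -E + exp(2)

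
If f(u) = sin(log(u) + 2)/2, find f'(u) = cos(log(u) + 2)/(2*u)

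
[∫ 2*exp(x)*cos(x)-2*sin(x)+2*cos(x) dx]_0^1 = -3 + (2 + E)*(cos(1) + sin(1))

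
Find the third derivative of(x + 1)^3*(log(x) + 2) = (6*x^3*log(x) + 23*x^3 + 6*x^2 - 3*x + 2)/x^3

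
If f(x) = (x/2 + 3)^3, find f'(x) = 3*x^2/8 + 9*x/2 + 27/2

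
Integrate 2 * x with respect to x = x^2 + C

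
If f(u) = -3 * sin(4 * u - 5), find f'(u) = -12*cos(4*u - 5)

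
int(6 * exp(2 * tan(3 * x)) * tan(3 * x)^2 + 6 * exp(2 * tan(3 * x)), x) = exp(2*tan(3*x)) + C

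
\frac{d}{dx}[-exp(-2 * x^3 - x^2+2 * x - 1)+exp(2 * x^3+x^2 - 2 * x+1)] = (6*x^2*exp(4*x^3 + 2*x^2 - 4*x + 2) + 6*x^2 + 2*x*exp(4*x^3 + 2*x^2 - 4*x + 2) + 2*x - 2*exp(4*x^3 + 2*x^2 - 4*x + 2) - 2)*exp(-2*x^3 - x^2 + 2*x - 1)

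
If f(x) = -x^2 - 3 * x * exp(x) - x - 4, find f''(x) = -3*x*exp(x) - 6*exp(x) - 2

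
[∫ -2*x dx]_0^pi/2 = -pi^2/4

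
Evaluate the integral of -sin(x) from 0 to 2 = -1 + cos(2)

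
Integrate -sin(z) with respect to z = cos(z) + C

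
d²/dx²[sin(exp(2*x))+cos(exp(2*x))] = 4*sqrt(2)*(-exp(2*x)*sin(exp(2*x) + pi/4) + cos(exp(2*x) + pi/4))*exp(2*x)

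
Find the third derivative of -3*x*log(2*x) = 3/x^2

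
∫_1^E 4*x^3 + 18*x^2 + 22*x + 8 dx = -28 + (-2 + (2 + E)^2)*(1 + E)^2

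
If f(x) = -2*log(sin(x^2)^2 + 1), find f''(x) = (-24*x^2*cos(2*x^2) + 8*x^2 - 6*sin(2*x^2) + sin(4*x^2))/(sin(x^2)^2 + 1)^2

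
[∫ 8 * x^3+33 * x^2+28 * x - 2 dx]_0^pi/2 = 4 + (-2 + (pi/2 + 2)^2)*(-2 + 3*pi/2 + pi^2/2)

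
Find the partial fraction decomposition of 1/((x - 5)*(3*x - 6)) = -1/(9*(x - 2)) + 1/(9*(x - 5))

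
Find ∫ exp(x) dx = exp(x) + C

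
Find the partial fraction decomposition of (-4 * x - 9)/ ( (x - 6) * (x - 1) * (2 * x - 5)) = 76/(21*(2*x - 5)) - 13/(15*(x - 1)) - 33/(35*(x - 6))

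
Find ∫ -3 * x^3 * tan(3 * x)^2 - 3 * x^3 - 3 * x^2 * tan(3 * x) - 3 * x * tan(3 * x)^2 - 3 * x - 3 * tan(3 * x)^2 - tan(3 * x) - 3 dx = (-x^3 - x - 1)*tan(3*x) + C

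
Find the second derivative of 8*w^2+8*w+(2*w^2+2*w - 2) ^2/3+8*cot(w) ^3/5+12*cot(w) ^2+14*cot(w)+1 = 16*w^2 + 16*w + 96*cot(w)^5/5 + 72*cot(w)^4 + 284*cot(w)^3/5 + 96*cot(w)^2 + 188*cot(w)/5 + 112/3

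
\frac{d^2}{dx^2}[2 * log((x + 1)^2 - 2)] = (-4*x^2 - 8*x - 12)/(x^4 + 4*x^3 + 2*x^2 - 4*x + 1)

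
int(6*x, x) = 3*x^2 + C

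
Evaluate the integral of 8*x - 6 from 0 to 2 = 4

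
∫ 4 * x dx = 2*x^2 + C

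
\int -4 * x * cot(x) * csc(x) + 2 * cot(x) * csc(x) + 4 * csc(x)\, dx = (4*x - 2)*csc(x) + C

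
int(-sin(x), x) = cos(x) + C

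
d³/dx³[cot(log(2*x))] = (-6*cot(log(x) + log(2))^4 - 6*cot(log(x) + log(2))^3 - 10*cot(log(x) + log(2))^2 - 6*cot(log(x) + log(2)) - 4)/x^3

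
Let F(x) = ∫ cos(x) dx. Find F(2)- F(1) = -sin(1) + sin(2)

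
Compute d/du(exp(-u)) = -exp(-u)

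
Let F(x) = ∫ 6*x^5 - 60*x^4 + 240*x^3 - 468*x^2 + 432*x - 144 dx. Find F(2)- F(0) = -32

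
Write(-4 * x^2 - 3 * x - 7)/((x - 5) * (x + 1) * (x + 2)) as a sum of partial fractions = -17/(7*(x + 2)) + 4/(3*(x + 1)) - 61/(21*(x - 5))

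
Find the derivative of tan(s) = cos(s)^(-2)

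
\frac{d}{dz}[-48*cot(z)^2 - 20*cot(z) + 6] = 4*(5 + 24*cos(z)/sin(z))/sin(z)^2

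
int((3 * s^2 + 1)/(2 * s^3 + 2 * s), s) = log(s^3 + s)/2 + C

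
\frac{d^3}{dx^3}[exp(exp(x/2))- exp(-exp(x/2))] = (exp(3*x/2) + exp(x/2) - 3*exp(x) + exp(x/2 + 2*exp(x/2)) + 3*exp(x + 2*exp(x/2)) + exp(3*x/2 + 2*exp(x/2)))*exp(-exp(x/2))/8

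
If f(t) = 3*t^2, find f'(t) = 6*t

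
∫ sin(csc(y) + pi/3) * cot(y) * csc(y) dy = cos(csc(y) + pi/3) + C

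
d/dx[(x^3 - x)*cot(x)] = -x^3/sin(x)^2 + 3*x^2/tan(x) + x/sin(x)^2 - 1/tan(x)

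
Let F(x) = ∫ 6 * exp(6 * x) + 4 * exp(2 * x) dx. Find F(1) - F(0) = -3 + 2*exp(2) + exp(6)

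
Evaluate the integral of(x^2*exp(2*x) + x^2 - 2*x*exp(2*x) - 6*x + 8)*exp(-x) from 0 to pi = (-2 + pi)^2*(-exp(-pi) + exp(pi))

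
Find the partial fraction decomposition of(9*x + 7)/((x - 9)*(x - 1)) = -2/(x - 1) + 11/(x - 9)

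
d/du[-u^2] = -2*u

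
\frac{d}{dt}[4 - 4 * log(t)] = -4/t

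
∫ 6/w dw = 6*log(w) + C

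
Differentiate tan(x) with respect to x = cos(x)^(-2)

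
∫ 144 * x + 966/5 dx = 72*x^2 + 966*x/5 + C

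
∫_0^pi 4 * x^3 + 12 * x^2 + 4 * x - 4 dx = -1 + (-2 + (1 + pi)^2)^2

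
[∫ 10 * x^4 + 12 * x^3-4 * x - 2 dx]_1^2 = 99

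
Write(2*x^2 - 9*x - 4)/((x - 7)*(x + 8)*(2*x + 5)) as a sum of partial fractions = -124/(209*(2*x + 5)) + 196/(165*(x + 8)) + 31/(285*(x - 7))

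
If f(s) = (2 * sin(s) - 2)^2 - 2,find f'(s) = 8*(sin(s) - 1)*cos(s)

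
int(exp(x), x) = exp(x) + C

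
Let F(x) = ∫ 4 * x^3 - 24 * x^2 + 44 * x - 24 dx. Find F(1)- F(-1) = -64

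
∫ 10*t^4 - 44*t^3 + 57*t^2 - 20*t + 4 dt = 2*t^5 - 11*t^4 + 19*t^3 - 10*t^2 + 4*t + C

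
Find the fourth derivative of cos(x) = cos(x)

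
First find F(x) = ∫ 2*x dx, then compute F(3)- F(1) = 8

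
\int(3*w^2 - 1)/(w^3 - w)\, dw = log(w^3 - w) + C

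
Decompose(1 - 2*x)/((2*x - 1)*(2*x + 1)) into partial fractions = -1/(2*x + 1)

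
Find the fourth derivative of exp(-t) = exp(-t)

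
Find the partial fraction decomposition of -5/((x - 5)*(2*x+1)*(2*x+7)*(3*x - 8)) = 135/(4921*(3*x - 8)) + 10/(1887*(2*x + 7)) - 10/(627*(2*x + 1)) - 5/(1309*(x - 5))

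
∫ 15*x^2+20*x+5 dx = 5*x^3 + 10*x^2 + 5*x + C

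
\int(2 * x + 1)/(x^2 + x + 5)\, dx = log(x^2 + x + 5) + C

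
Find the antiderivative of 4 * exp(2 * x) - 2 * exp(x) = 2*(exp(x) - 1)*exp(x) + C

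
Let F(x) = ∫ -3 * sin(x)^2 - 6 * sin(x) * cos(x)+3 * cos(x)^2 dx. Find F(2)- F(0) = 3*sqrt(2)*sin(pi/4 + 4)/2 - 3/2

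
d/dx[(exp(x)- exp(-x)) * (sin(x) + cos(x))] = 2*(exp(2*x)*cos(x) + sin(x))*exp(-x)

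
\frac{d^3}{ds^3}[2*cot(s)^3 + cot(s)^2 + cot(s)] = -120*cot(s)^6 - 24*cot(s)^5 - 234*cot(s)^4 - 40*cot(s)^3 - 128*cot(s)^2 - 16*cot(s) - 14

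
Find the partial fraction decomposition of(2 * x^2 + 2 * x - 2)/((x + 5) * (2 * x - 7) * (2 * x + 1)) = 5/(72*(2*x + 1)) + 59/(136*(2*x - 7)) + 38/(153*(x + 5))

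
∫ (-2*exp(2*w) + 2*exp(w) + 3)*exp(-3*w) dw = (2*exp(2*w) - exp(w) - 1)*exp(-3*w) + C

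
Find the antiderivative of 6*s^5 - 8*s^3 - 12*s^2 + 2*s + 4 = s^6 - 2*s^4 - 4*s^3 + s^2 + 4*s + C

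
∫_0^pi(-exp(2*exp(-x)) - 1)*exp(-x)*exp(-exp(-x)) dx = -E - exp(-exp(-pi)) + exp(-1) + exp(exp(-pi))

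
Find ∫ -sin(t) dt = cos(t) + C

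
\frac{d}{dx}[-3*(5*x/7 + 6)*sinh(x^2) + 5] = -30*x^2*cosh(x^2)/7 - 36*x*cosh(x^2) - 15*sinh(x^2)/7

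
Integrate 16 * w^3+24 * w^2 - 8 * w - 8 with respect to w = 4*w^4 + 8*w^3 - 4*w^2 - 8*w + C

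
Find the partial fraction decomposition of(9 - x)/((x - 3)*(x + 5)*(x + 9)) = 3/(8*(x + 9)) - 7/(16*(x + 5)) + 1/(16*(x - 3))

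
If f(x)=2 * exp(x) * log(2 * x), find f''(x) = (2*x^2*exp(x)*log(x) + 2*x^2*exp(x)*log(2) + 4*x*exp(x) - 2*exp(x))/x^2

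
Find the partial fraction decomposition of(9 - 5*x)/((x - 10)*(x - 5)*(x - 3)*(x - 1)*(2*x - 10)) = 1/(144*(x - 1)) + 3/(56*(x - 3)) - 19/(400*(x - 5)) + 1/(5*(x - 5)^2) - 41/(3150*(x - 10))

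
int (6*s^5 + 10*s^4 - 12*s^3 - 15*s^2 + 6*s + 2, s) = s^6 + 2*s^5 - 3*s^4 - 5*s^3 + 3*s^2 + 2*s + C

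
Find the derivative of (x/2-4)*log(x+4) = (x*log(x + 4) + x + 4*log(x + 4) - 8)/(2*x + 8)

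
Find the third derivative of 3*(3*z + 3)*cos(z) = 9*z*sin(z) + 9*sin(z) - 27*cos(z)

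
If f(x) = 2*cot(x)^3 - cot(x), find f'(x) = -6*cot(x)^4 - 5*cot(x)^2 + 1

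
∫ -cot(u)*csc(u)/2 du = csc(u)/2 + C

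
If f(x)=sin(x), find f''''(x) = sin(x)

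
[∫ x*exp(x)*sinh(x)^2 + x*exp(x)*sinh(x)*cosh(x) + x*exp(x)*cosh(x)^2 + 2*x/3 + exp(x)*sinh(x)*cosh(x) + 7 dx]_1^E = -22/3 - E*sinh(2)/2 + exp(2)/3 + 7*E + exp(1 + E)*sinh(2*E)/2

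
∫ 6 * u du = 3*u^2 + C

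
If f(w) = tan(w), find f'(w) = cos(w)^(-2)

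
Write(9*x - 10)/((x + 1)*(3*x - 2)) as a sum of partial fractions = -12/(5*(3*x - 2)) + 19/(5*(x + 1))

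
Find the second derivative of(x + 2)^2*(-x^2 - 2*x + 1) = -12*x^2 - 36*x - 22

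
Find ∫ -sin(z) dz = cos(z) + C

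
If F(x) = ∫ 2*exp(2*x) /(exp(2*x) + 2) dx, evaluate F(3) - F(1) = -log(2 + exp(2)) + log(2 + exp(6))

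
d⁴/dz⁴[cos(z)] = cos(z)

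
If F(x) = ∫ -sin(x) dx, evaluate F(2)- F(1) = -cos(1) + cos(2)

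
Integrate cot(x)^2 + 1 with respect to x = -cot(x) + C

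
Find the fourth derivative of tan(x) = 24*tan(x)^5 + 40*tan(x)^3 + 16*tan(x)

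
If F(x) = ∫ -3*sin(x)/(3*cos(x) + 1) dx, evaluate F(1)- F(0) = -log(4) + log(1 + 3*cos(1))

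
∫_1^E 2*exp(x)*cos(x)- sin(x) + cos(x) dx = (1 + exp(E))*(cos(E) + sin(E)) - (1 + E)*(cos(1) + sin(1))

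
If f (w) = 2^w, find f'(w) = 2^w*log(2)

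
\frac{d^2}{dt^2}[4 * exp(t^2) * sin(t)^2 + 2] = 4*(-2*t^2*cos(2*t) + 2*t^2 + 4*t*sin(2*t) + cos(2*t) + 1)*exp(t^2)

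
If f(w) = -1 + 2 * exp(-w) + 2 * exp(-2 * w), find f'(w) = (-2*exp(w) - 4)*exp(-2*w)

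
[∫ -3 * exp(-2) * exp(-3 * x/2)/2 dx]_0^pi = -exp(-2) + exp(-3*pi/2 - 2)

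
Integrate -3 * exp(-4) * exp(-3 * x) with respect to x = exp(-3*x - 4) + C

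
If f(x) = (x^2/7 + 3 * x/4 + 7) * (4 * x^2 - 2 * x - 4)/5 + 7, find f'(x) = 16*x^3/35 + 57*x^2/35 + 363*x/35 - 17/5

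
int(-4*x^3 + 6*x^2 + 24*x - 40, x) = -x^4 + 2*x^3 + 12*x^2 - 40*x + C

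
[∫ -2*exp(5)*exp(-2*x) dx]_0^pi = -exp(5) + exp(5 - 2*pi)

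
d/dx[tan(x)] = cos(x)^(-2)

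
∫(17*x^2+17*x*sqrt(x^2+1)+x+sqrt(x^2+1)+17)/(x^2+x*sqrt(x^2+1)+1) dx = 17*x + log(x + sqrt(x^2 + 1)) + C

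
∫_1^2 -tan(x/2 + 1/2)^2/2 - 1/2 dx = -tan(3/2) + tan(1)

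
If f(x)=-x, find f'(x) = -1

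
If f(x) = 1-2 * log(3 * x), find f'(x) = -2/x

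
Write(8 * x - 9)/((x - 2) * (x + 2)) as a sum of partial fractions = 25/(4*(x + 2)) + 7/(4*(x - 2))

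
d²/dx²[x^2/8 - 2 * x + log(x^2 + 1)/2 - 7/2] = (x^4 - 2*x^2 + 5)/(4*x^4 + 8*x^2 + 4)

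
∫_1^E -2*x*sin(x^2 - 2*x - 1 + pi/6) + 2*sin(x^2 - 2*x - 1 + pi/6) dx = -sin(pi/3 + 2) + cos(-2 + pi/6 + (-1 + E)^2)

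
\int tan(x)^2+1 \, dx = tan(x) + C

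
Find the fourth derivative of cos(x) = cos(x)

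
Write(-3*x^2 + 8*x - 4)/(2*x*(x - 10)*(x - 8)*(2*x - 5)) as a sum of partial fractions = -1/(75*(2*x - 5)) + 3/(8*(x - 8)) - 28/(75*(x - 10)) + 1/(200*x)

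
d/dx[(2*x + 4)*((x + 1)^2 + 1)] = 6*x^2 + 16*x + 12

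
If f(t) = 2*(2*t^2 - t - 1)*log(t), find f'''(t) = (8*t^2 + 2*t - 4)/t^3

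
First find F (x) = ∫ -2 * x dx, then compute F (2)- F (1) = -3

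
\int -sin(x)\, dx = cos(x) + C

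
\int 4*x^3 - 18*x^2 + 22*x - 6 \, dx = x^4 - 6*x^3 + 11*x^2 - 6*x + C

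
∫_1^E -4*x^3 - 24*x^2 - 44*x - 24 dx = -(2 + E)^4 + 2*(2 + E)^2 + 63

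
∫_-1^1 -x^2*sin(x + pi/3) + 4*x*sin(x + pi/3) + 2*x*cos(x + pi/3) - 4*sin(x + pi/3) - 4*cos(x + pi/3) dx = -5*sqrt(3)*sin(1) - 4*cos(1)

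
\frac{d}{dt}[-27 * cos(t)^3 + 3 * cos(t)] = -81*sin(t)^3 + 78*sin(t)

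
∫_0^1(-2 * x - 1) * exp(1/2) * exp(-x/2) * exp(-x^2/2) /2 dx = -exp(1/2) + exp(-1/2)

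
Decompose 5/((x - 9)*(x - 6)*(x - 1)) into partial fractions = 1/(8*(x - 1)) - 1/(3*(x - 6)) + 5/(24*(x - 9))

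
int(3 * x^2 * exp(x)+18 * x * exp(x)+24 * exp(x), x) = 3*(x + 2)^2*exp(x) + C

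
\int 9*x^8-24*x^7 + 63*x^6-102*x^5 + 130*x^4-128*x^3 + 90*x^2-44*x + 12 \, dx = x^9 - 3*x^8 + 9*x^7 - 17*x^6 + 26*x^5 - 32*x^4 + 30*x^3 - 22*x^2 + 12*x + C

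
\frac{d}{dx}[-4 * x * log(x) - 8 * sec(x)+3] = -4*log(x) - 8*tan(x)*sec(x) - 4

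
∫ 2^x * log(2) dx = 2^x + C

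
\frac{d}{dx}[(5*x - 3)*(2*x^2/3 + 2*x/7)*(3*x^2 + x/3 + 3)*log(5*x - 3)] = 50*x^4*log(5*x - 3) + 10*x^4 - 152*x^3*log(5*x - 3)/63 + 340*x^3/63 + 152*x^2*log(5*x - 3)/7 + 220*x^2/21 - 4*x*log(5*x - 3) + 30*x/7 - 18*log(5*x - 3)/7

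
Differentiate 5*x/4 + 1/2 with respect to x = 5/4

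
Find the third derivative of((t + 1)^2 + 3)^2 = 24*t + 24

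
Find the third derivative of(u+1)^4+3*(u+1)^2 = 24*u + 24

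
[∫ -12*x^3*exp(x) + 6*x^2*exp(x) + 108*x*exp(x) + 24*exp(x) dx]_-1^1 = -30*exp(-1) + 54*E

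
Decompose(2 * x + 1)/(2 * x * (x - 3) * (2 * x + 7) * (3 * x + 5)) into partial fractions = -9/(220*(3*x + 5)) + 24/(1001*(2*x + 7)) + 1/(156*(x - 3)) - 1/(210*x)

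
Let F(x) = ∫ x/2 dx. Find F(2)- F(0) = 1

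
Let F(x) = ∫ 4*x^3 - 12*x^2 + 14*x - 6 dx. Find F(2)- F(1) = 2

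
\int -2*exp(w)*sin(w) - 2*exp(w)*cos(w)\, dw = -2*exp(w)*sin(w) + C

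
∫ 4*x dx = 2*x^2 + C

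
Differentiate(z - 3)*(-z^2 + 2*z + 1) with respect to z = -3*z^2 + 10*z - 5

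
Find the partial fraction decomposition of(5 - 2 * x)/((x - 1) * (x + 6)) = -17/(7*(x + 6)) + 3/(7*(x - 1))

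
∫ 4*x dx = 2*x^2 + C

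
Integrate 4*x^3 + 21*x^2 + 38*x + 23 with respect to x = x^4 + 7*x^3 + 19*x^2 + 23*x + C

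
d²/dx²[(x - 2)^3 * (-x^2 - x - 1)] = -20*x^3 + 60*x^2 - 42*x + 4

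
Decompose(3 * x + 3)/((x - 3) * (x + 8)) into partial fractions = 21/(11*(x + 8)) + 12/(11*(x - 3))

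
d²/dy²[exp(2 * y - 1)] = 4*exp(2*y - 1)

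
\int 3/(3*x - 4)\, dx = log(4 - 3*x) + C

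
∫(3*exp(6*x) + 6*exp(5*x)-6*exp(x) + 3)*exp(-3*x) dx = ((exp(x) + 1)*exp(x) - 1)^3*exp(-3*x) + C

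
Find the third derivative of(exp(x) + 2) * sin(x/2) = exp(x)*sin(x/2)/4 + 11*exp(x)*cos(x/2)/8 - cos(x/2)/4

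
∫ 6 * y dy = 3*y^2 + C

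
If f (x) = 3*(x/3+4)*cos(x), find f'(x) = -x*sin(x) - 12*sin(x) + cos(x)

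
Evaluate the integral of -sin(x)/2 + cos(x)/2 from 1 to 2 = sqrt(2)*(-sin(pi/4 + 1) + sin(pi/4 + 2))/2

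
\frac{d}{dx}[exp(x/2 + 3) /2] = exp(x/2 + 3)/4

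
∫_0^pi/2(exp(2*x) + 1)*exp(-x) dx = -exp(-pi/2) + exp(pi/2)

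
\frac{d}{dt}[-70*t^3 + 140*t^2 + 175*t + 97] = -210*t^2 + 280*t + 175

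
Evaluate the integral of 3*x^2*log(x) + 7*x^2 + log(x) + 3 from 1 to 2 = 10*log(2) + 16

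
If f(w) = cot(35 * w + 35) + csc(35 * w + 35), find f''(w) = 2450*cot(35*w + 35)^3 + 2450*cot(35*w + 35)^2*csc(35*w + 35) + 2450*cot(35*w + 35) + 1225*csc(35*w + 35)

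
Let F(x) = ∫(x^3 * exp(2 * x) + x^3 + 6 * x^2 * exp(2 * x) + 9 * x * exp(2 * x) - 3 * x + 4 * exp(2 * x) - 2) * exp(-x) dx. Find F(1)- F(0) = -8*exp(-1) + 8*E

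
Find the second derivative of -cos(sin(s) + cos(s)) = -2*sin(s)*cos(s)*cos(sqrt(2)*sin(s + pi/4)) - sqrt(2)*sin(sqrt(2)*sin(s + pi/4))*sin(s + pi/4) + cos(sqrt(2)*sin(s + pi/4))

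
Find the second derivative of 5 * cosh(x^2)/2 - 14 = 10*x^2*cosh(x^2) + 5*sinh(x^2)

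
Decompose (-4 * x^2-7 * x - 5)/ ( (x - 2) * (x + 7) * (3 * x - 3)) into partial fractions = -19/(27*(x + 7)) + 2/(3*(x - 1)) - 35/(27*(x - 2))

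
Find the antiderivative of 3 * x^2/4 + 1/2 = x^3/4 + x/2 + C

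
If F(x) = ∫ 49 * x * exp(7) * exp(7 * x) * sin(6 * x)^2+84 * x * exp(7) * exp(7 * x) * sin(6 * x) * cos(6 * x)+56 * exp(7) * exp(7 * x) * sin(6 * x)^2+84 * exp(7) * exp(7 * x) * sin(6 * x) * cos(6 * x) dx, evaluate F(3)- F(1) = -14*exp(14)*sin(6)^2 + 28*exp(28)*sin(18)^2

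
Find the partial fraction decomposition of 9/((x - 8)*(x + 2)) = -9/(10*(x + 2)) + 9/(10*(x - 8))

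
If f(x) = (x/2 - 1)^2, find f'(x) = x/2 - 1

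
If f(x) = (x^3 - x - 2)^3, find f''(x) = 72*x^7 - 126*x^5 - 180*x^4 + 60*x^3 + 144*x^2 + 66*x - 12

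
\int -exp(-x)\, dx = exp(-x) + C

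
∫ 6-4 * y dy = -2*y^2 + 6*y + C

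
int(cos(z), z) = sin(z) + C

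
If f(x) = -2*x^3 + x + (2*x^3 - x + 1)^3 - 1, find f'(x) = 72*x^8 - 84*x^6 + 72*x^5 + 30*x^4 - 48*x^3 + 9*x^2 + 6*x - 2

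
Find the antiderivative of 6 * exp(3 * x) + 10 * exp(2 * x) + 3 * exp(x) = 2*(exp(x) + 1)^3 - (exp(x) + 1)^2 - exp(x) + C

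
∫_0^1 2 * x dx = 1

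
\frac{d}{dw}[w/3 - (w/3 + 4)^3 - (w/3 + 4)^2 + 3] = -w^2/9 - 26*w/9 - 55/3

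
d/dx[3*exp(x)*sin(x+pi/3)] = 3*sqrt(2)*exp(x)*cos(x + pi/12)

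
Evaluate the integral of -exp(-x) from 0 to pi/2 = -1 + exp(-pi/2)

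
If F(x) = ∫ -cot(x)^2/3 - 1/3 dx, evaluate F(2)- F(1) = -cot(1)/3 + cot(2)/3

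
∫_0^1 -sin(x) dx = -1 + cos(1)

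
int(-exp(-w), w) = exp(-w) + C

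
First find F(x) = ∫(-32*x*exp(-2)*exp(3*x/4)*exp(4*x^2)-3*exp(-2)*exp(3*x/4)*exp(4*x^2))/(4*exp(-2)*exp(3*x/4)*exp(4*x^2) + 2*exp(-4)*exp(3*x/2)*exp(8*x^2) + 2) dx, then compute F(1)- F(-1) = -2*exp(11/4)/(1 + exp(11/4)) + 2*exp(5/4)/(1 + exp(5/4))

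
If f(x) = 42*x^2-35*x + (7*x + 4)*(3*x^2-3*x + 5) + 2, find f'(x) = 63*x^2 + 66*x - 12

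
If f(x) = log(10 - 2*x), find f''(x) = -1/(x^2 - 10*x + 25)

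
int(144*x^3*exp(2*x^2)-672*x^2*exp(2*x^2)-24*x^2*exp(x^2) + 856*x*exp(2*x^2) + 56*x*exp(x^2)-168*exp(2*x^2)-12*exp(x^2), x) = 4*(-3*x + (3*x - 7)^2*exp(x^2) + 7)*exp(x^2) + C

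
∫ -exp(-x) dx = exp(-x) + C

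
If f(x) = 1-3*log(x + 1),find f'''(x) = -6/(x^3 + 3*x^2 + 3*x + 1)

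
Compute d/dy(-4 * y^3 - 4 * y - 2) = -12*y^2 - 4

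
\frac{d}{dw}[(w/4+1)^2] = w/8 + 1/2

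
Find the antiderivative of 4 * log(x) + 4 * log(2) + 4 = 4*x*log(2*x) + C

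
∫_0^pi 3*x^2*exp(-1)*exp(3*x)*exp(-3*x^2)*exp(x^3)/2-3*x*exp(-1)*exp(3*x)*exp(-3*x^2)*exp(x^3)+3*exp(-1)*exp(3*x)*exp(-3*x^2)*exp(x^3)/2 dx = -exp(-1)/2 + exp((-1 + pi)^3)/2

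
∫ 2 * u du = u^2 + C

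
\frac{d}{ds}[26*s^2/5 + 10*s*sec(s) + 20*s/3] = 10*s*tan(s)*sec(s) + 52*s/5 + 10*sec(s) + 20/3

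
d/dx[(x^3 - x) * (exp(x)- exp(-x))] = (x^3*exp(2*x) + x^3 + 3*x^2*exp(2*x) - 3*x^2 - x*exp(2*x) - x - exp(2*x) + 1)*exp(-x)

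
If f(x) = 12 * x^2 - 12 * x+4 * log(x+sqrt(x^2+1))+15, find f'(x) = (24*x^3 + 24*x^2*sqrt(x^2 + 1) - 12*x^2 - 12*x*sqrt(x^2 + 1) + 28*x + 4*sqrt(x^2 + 1) - 12)/(x^2 + x*sqrt(x^2 + 1) + 1)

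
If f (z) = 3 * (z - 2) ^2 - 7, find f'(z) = 6*z - 12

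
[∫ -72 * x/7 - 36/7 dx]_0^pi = -36*pi^2/7 - 36*pi/7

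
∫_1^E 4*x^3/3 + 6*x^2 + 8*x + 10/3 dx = -32/3 + (1 + E)^3*(E/3 + 1)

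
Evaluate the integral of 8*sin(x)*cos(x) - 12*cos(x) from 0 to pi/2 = -8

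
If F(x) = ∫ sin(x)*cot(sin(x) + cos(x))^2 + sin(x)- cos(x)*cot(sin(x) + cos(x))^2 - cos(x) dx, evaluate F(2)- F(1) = -cot(cos(1) + sin(1)) + cot(cos(2) + sin(2))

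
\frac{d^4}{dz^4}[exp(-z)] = exp(-z)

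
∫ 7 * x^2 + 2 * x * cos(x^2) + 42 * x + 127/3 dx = 7*x^3/3 + 21*x^2 + 127*x/3 + sin(x^2) + C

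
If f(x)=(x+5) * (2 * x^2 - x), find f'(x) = 6*x^2 + 18*x - 5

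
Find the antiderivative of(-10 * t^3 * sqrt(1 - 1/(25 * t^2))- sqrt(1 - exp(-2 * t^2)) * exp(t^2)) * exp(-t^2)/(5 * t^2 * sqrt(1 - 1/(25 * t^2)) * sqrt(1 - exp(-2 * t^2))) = acsc(exp(t^2)) + asec(-5*t) + C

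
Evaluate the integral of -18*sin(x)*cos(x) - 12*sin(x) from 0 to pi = -24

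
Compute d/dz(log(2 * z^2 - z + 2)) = (4*z - 1)/(2*z^2 - z + 2)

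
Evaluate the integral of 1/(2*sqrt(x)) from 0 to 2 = sqrt(2)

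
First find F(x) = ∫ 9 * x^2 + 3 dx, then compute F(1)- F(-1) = 12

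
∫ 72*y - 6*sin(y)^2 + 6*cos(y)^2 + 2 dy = 36*y^2 + 2*y + 3*sin(2*y) + C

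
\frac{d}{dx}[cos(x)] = -sin(x)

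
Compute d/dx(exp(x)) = exp(x)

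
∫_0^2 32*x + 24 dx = 112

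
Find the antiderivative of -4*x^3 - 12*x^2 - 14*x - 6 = -x^4 - 4*x^3 - 7*x^2 - 6*x + C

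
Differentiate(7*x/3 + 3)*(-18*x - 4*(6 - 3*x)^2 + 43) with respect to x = -252*x^2 + 372*x + 427/3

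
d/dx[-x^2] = -2*x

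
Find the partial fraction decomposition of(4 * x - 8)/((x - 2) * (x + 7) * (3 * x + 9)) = -1/(3*(x + 7)) + 1/(3*(x + 3))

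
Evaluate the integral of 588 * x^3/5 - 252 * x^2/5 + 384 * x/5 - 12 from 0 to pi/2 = -6*pi + 9*pi^2 + 3*(-pi + 7*pi^2/4)^2/5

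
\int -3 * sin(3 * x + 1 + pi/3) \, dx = cos(3*x + 1 + pi/3) + C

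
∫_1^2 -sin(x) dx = -cos(1) + cos(2)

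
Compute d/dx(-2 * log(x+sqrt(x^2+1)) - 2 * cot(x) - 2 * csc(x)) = 2*(x^2*cos(x)/sin(x)^2 + x^2/sin(x)^2 + x*sqrt(x^2 + 1)*cos(x)/sin(x)^2 + x*sqrt(x^2 + 1)/sin(x)^2 - x - sqrt(x^2 + 1) + cos(x)/sin(x)^2 + sin(x)^(-2))/(x^2 + x*sqrt(x^2 + 1) + 1)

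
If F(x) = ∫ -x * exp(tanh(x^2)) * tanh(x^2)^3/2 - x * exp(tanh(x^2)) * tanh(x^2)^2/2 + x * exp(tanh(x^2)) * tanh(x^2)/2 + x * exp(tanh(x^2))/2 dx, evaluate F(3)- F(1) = -exp(tanh(1))*tanh(1)/4 + exp(tanh(9))*tanh(9)/4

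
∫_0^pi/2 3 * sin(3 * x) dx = 1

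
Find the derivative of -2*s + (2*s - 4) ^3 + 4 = 24*s^2 - 96*s + 94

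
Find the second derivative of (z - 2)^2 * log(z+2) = (2*z^2*log(z + 2) + 3*z^2 + 8*z*log(z + 2) + 4*z + 8*log(z + 2) - 20)/(z^2 + 4*z + 4)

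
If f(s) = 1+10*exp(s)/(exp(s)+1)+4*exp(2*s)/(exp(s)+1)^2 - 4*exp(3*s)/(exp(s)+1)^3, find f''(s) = (-6*exp(4*s) - 38*exp(3*s) + 26*exp(2*s) + 10*exp(s))/(exp(5*s) + 5*exp(4*s) + 10*exp(3*s) + 10*exp(2*s) + 5*exp(s) + 1)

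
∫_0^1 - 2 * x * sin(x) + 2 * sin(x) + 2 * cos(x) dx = 2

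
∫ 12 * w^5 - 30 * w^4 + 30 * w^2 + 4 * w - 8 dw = 2*w^6 - 6*w^5 + 10*w^3 + 2*w^2 - 8*w + C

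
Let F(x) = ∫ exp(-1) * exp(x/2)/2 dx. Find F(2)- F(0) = 1 - exp(-1)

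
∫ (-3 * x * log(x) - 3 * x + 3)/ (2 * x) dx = 3*(1 - x)*log(x)/2 + C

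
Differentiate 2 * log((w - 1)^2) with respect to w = 4/(w - 1)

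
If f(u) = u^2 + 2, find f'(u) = 2*u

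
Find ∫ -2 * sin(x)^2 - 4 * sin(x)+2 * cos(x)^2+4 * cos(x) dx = (sqrt(2)*sin(x + pi/4) + 2)^2 + C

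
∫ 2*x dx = x^2 + C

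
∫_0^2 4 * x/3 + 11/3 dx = 10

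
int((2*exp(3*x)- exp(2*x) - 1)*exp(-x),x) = 2*(exp(x) - 1)*sinh(x) + C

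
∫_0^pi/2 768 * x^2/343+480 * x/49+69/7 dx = -7 - 3*pi/14 + 3*(-1 - 2*pi/7)^2 - 4*(-1 - 2*pi/7)^3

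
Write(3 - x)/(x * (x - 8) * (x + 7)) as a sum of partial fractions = 2/(21*(x + 7)) - 1/(24*(x - 8)) - 3/(56*x)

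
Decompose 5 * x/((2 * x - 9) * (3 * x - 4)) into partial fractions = -20/(19*(3*x - 4)) + 45/(19*(2*x - 9))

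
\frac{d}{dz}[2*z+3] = 2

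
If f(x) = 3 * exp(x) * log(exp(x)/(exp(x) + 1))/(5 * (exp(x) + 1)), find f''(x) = (-3*(x - log(exp(x) + 1))*exp(2*x) + 3*(x - log(exp(x) + 1))*exp(x) - 3*exp(2*x) + 6*exp(x))/(5*exp(3*x) + 15*exp(2*x) + 15*exp(x) + 5)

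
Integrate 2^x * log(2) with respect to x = 2^x + C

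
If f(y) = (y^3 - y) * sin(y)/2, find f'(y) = y^3*cos(y)/2 + 3*y^2*sin(y)/2 - y*cos(y)/2 - sin(y)/2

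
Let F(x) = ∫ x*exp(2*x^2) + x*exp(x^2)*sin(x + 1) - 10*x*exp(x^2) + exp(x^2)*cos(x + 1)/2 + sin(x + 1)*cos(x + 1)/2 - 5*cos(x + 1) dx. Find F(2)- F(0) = -5*exp(4) - (sin(1) + 1)^2/4 - 5*sin(3) + 5*sin(1) + 5 + (sin(3) + exp(4))^2/4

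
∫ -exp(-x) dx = exp(-x) + C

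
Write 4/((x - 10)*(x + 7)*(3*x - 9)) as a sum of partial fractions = 2/(255*(x + 7)) - 2/(105*(x - 3)) + 4/(357*(x - 10))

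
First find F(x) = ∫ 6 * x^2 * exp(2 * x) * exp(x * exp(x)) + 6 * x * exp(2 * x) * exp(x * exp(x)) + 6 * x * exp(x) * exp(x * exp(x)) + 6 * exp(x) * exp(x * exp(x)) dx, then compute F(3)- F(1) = -6*exp(1 + E) + 18*exp(3 + 3*exp(3))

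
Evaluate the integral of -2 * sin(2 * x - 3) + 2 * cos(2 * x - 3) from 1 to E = cos(3 - 2*E) - cos(1) - sin(3 - 2*E) + sin(1)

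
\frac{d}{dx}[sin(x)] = cos(x)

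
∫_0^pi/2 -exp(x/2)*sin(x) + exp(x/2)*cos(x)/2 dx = -1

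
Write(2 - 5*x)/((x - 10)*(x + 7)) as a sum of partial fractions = -37/(17*(x + 7)) - 48/(17*(x - 10))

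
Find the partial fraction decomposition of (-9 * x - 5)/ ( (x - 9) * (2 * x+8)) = -31/(26*(x + 4)) - 43/(13*(x - 9))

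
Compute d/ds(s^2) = 2*s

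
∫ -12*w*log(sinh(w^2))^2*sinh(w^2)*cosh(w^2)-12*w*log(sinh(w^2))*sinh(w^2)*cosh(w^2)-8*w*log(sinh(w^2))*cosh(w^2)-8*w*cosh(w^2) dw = -(3*log(sinh(w^2))*sinh(w^2) + 4)*log(sinh(w^2))*sinh(w^2) + C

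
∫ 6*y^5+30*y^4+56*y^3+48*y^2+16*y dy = y^6 + 6*y^5 + 14*y^4 + 16*y^3 + 8*y^2 + C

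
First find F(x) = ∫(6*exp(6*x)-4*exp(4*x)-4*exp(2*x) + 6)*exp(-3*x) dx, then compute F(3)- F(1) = -2*(E - exp(-1))^3 - 2*E - 2*exp(-3) + 2*exp(-1) + 2*exp(3) + 2*(-exp(-3) + exp(3))^3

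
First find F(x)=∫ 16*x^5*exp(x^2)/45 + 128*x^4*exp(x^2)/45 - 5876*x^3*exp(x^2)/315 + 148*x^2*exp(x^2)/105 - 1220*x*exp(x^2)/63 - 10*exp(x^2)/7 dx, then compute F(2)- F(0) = -1724*exp(4)/63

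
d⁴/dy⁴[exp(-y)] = exp(-y)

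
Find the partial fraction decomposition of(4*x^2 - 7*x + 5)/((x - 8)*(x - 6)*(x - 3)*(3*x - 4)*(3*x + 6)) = -3/(560*(3*x - 4)) + 7/(2400*(x + 2)) + 4/(225*(x - 3)) - 107/(2016*(x - 6)) + 41/(1200*(x - 8))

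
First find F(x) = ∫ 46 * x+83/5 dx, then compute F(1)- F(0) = 198/5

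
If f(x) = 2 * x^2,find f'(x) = 4*x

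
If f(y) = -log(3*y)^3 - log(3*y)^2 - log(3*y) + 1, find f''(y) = (3*log(y)^2 - 4*log(y) + 6*log(3)*log(y) - 4*log(3) - 1 + 3*log(3)^2)/y^2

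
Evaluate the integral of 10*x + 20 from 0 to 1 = 25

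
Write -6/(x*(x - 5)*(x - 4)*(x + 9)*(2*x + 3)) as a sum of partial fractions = 32/(2145*(2*x + 3)) - 1/(4095*(x + 9)) + 3/(286*(x - 4)) - 3/(455*(x - 5)) - 1/(90*x)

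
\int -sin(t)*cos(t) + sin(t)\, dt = (cos(t) - 2)*cos(t)/2 + C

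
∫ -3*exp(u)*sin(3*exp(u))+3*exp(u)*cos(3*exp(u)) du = sqrt(2)*sin(3*exp(u) + pi/4) + C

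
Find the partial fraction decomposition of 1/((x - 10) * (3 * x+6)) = -1/(36*(x + 2)) + 1/(36*(x - 10))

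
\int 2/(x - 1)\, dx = log(3*(x - 1)^2) + C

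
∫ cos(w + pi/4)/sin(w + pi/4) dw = log(sin(w + pi/4)) + C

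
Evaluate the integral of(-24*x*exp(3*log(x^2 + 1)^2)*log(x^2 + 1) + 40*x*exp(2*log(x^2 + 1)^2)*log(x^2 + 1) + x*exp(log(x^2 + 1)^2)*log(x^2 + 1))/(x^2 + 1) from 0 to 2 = -2*exp(3*log(5)^2) - 13/4 + exp(log(5)^2)/4 + 5*exp(2*log(5)^2)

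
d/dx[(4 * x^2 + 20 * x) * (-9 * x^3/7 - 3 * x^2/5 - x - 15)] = -180*x^4/7 - 3936*x^3/35 - 48*x^2 - 160*x - 300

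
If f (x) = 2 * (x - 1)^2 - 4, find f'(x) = 4*x - 4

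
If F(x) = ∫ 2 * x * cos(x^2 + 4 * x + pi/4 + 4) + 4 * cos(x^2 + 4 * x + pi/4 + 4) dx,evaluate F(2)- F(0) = sin(pi/4 + 16) - sin(pi/4 + 4)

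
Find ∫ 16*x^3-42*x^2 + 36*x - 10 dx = 4*x^4 - 14*x^3 + 18*x^2 - 10*x + C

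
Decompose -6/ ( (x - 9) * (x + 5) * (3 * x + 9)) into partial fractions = -1/(14*(x + 5)) + 1/(12*(x + 3)) - 1/(84*(x - 9))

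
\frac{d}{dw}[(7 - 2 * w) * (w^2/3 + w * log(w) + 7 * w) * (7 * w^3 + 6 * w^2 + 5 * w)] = -28*w^5 - 70*w^4*log(w) - 1327*w^4/3 + 148*w^3*log(w) + 3347*w^3/3 + 96*w^2*log(w) + 739*w^2 + 70*w*log(w) + 525*w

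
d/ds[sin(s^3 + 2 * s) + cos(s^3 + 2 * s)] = -3*s^2*sin(s^3 + 2*s) + 3*s^2*cos(s^3 + 2*s) - 2*sin(s^3 + 2*s) + 2*cos(s^3 + 2*s)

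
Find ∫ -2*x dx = -x^2 + C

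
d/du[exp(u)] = exp(u)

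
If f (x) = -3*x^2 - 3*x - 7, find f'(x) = -6*x - 3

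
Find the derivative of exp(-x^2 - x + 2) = (-2*x - 1)*exp(-x^2 - x + 2)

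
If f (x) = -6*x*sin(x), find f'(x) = -6*x*cos(x) - 6*sin(x)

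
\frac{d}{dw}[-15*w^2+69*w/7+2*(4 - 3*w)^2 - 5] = 6*w - 267/7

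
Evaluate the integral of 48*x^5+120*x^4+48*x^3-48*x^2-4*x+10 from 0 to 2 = 1356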